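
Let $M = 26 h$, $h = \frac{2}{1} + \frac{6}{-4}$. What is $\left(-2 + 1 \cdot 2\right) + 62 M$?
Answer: $806$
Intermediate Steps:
$h = \frac{1}{2}$ ($h = 2 \cdot 1 + 6 \left(- \frac{1}{4}\right) = 2 - \frac{3}{2} = \frac{1}{2} \approx 0.5$)
$M = 13$ ($M = 26 \cdot \frac{1}{2} = 13$)
$\left(-2 + 1 \cdot 2\right) + 62 M = \left(-2 + 1 \cdot 2\right) + 62 \cdot 13 = \left(-2 + 2\right) + 806 = 0 + 806 = 806$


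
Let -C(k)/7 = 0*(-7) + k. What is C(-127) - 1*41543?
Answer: -40654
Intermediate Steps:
C(k) = -7*k (C(k) = -7*(0*(-7) + k) = -7*(0 + k) = -7*k)
C(-127) - 1*41543 = -7*(-127) - 1*41543 = 889 - 41543 = -40654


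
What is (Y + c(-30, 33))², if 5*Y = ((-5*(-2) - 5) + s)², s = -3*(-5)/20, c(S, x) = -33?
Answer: 4456321/6400 ≈ 696.30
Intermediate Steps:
s = ¾ (s = 15*(1/20) = ¾ ≈ 0.75000)
Y = 529/80 (Y = ((-5*(-2) - 5) + ¾)²/5 = ((10 - 5) + ¾)²/5 = (5 + ¾)²/5 = (23/4)²/5 = (⅕)*(529/16) = 529/80 ≈ 6.6125)
(Y + c(-30, 33))² = (529/80 - 33)² = (-2111/80)² = 4456321/6400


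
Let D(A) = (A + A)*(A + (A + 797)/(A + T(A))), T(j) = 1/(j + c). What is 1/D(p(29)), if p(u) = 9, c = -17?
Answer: 71/127566 ≈ 0.00055657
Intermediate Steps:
T(j) = 1/(-17 + j) (T(j) = 1/(j - 17) = 1/(-17 + j))
D(A) = 2*A*(A + (797 + A)/(A + 1/(-17 + A))) (D(A) = (A + A)*(A + (A + 797)/(A + 1/(-17 + A))) = (2*A)*(A + (797 + A)/(A + 1/(-17 + A))) = 2*A*(A + (797 + A)/(A + 1/(-17 + A))))
1/D(p(29)) = 1/(2*9*(9 + (-17 + 9)*(797 + 9 + 9**2))/(1 + 9*(-17 + 9))) = 1/(2*9*(9 - 8*(797 + 9 + 81))/(1 + 9*(-8))) = 1/(2*9*(9 - 8*887)/(1 - 72)) = 1/(2*9*(9 - 7096)/(-71)) = 1/(2*9*(-1/71)*(-7087)) = 1/(127566/71) = 71/127566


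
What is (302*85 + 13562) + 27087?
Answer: 66319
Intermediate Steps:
(302*85 + 13562) + 27087 = (25670 + 13562) + 27087 = 39232 + 27087 = 66319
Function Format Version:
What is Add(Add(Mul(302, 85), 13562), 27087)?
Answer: 66319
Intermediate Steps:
Add(Add(Mul(302, 85), 13562), 27087) = Add(Add(25670, 13562), 27087) = Add(39232, 27087) = 66319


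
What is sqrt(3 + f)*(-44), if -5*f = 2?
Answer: -44*sqrt(65)/5 ≈ -70.948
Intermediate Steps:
f = -2/5 (f = -1/5*2 = -2/5 ≈ -0.40000)
sqrt(3 + f)*(-44) = sqrt(3 - 2/5)*(-44) = sqrt(13/5)*(-44) = (sqrt(65)/5)*(-44) = -44*sqrt(65)/5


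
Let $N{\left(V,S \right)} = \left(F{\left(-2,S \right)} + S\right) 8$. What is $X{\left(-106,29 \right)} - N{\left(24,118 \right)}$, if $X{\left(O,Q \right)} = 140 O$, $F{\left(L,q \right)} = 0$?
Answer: $-15784$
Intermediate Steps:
$N{\left(V,S \right)} = 8 S$ ($N{\left(V,S \right)} = \left(0 + S\right) 8 = S 8 = 8 S$)
$X{\left(-106,29 \right)} - N{\left(24,118 \right)} = 140 \left(-106\right) - 8 \cdot 118 = -14840 - 944 = -15784$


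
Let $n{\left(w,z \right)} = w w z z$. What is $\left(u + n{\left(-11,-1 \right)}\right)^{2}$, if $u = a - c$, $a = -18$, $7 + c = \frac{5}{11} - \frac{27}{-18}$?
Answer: $\frac{5650129}{484} \approx 11674.0$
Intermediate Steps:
$c = - \frac{111}{22}$ ($c = -7 + \left(\frac{5}{11} - \frac{27}{-18}\right) = -7 + \left(5 \cdot \frac{1}{11} - - \frac{3}{2}\right) = -7 + \left(\frac{5}{11} + \frac{3}{2}\right) = -7 + \frac{43}{22} = - \frac{111}{22} \approx -5.0455$)
$n{\left(w,z \right)} = w^{2} z^{2}$ ($n{\left(w,z \right)} = z w^{2} z = w^{2} z^{2}$)
$u = - \frac{285}{22}$ ($u = -18 - - \frac{111}{22} = -18 + \frac{111}{22} = - \frac{285}{22} \approx -12.955$)
$\left(u + n{\left(-11,-1 \right)}\right)^{2} = \left(- \frac{285}{22} + \left(-11\right)^{2} \left(-1\right)^{2}\right)^{2} = \left(- \frac{285}{22} + 121 \cdot 1\right)^{2} = \left(- \frac{285}{22} + 121\right)^{2} = \left(\frac{2377}{22}\right)^{2} = \frac{5650129}{484}$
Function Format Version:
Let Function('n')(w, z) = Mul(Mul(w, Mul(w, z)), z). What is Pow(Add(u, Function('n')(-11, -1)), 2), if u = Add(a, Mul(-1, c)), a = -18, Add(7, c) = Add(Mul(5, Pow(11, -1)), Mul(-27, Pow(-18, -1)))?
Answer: Rational(5650129, 484) ≈ 11674.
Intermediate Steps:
c = Rational(-111, 22) (c = Add(-7, Add(Mul(5, Pow(11, -1)), Mul(-27, Pow(-18, -1)))) = Add(-7, Add(Mul(5, Rational(1, 11)), Mul(-27, Rational(-1, 18)))) = Add(-7, Add(Rational(5, 11), Rational(3, 2))) = Add(-7, Rational(43, 22)) = Rational(-111, 22) ≈ -5.0455)
Function('n')(w, z) = Mul(Pow(w, 2), Pow(z, 2)) (Function('n')(w, z) = Mul(Mul(z, Pow(w, 2)), z) = Mul(Pow(w, 2), Pow(z, 2)))
u = Rational(-285, 22) (u = Add(-18, Mul(-1, Rational(-111, 22))) = Add(-18, Rational(111, 22)) = Rational(-285, 22) ≈ -12.955)
Pow(Add(u, Function('n')(-11, -1)), 2) = Pow(Add(Rational(-285, 22), Mul(Pow(-11, 2), Pow(-1, 2))), 2) = Pow(Add(Rational(-285, 22), Mul(121, 1)), 2) = Pow(Add(Rational(-285, 22), 121), 2) = Pow(Rational(2377, 22), 2) = Rational(5650129, 484)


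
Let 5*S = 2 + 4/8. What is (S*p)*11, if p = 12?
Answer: 66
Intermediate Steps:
S = 1/2 (S = (2 + 4/8)/5 = (2 + 4*(1/8))/5 = (2 + 1/2)/5 = (1/5)*(5/2) = 1/2 ≈ 0.50000)
(S*p)*11 = ((1/2)*12)*11 = 6*11 = 66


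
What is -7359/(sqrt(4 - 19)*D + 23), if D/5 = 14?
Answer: -169257/74029 + 515130*I*sqrt(15)/74029 ≈ -2.2864 + 26.95*I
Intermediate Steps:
D = 70 (D = 5*14 = 70)
-7359/(sqrt(4 - 19)*D + 23) = -7359/(sqrt(4 - 19)*70 + 23) = -7359/(sqrt(-15)*70 + 23) = -7359/((I*sqrt(15))*70 + 23) = -7359/(70*I*sqrt(15) + 23) = -7359/(23 + 70*I*sqrt(15))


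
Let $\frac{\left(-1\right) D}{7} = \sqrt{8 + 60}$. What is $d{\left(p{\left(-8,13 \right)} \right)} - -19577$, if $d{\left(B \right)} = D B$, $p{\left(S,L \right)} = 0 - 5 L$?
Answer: $19577 + 910 \sqrt{17} \approx 23329.0$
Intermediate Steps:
$p{\left(S,L \right)} = - 5 L$ ($p{\left(S,L \right)} = 0 - 5 L = - 5 L$)
$D = - 14 \sqrt{17}$ ($D = - 7 \sqrt{8 + 60} = - 7 \sqrt{68} = - 7 \cdot 2 \sqrt{17} = - 14 \sqrt{17} \approx -57.724$)
$d{\left(B \right)} = - 14 B \sqrt{17}$ ($d{\left(B \right)} = - 14 \sqrt{17} B = - 14 B \sqrt{17}$)
$d{\left(p{\left(-8,13 \right)} \right)} - -19577 = - 14 \left(\left(-5\right) 13\right) \sqrt{17} - -19577 = \left(-14\right) \left(-65\right) \sqrt{17} + 19577 = 910 \sqrt{17} + 19577 = 19577 + 910 \sqrt{17}$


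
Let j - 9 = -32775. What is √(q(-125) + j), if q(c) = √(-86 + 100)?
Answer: √(-32766 + √14) ≈ 181.0*I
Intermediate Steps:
j = -32766 (j = 9 - 32775 = -32766)
q(c) = √14
√(q(-125) + j) = √(√14 - 32766) = √(-32766 + √14)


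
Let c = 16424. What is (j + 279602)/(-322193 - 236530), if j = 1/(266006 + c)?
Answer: -26322664287/52600045630 ≈ -0.50043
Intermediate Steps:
j = 1/282430 (j = 1/(266006 + 16424) = 1/282430 ≈ 3.5407e-6)
(j + 279602)/(-322193 - 236530) = (1/282430 + 279602)/(-322193 - 236530) = (78967992861/282430)/(-558723) = (78967992861/282430)*(-1/558723) = -26322664287/52600045630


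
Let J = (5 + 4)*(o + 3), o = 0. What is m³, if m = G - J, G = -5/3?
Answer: -636056/27 ≈ -23558.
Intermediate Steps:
G = -5/3 (G = -5*⅓ = -5/3 ≈ -1.6667)
J = 27 (J = (5 + 4)*(0 + 3) = 9*3 = 27)
m = -86/3 (m = -5/3 - 1*27 = -5/3 - 27 = -86/3 ≈ -28.667)
m³ = (-86/3)³ = -636056/27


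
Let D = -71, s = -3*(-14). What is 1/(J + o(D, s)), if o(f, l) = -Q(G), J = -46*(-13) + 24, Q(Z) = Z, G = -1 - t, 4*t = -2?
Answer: 2/1245 ≈ 0.0016064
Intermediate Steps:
t = -½ (t = (¼)*(-2) = -½ ≈ -0.50000)
G = -½ (G = -1 - 1*(-½) = -1 + ½ = -½ ≈ -0.50000)
s = 42
J = 622 (J = 598 + 24 = 622)
o(f, l) = ½ (o(f, l) = -1*(-½) = ½)
1/(J + o(D, s)) = 1/(622 + ½) = 1/(1245/2) = 2/1245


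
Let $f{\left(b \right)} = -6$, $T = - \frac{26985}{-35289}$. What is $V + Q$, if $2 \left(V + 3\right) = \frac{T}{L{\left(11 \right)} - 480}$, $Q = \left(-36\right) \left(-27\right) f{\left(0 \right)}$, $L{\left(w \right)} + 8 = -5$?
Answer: $- \frac{67676194525}{11598318} \approx -5835.0$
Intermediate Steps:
$L{\left(w \right)} = -13$ ($L{\left(w \right)} = -8 - 5 = -13$)
$T = \frac{8995}{11763}$ ($T = \left(-26985\right) \left(- \frac{1}{35289}\right) = \frac{8995}{11763} \approx 0.76469$)
$Q = -5832$ ($Q = \left(-36\right) \left(-27\right) \left(-6\right) = 972 \left(-6\right) = -5832$)
$V = - \frac{34803949}{11598318}$ ($V = -3 + \frac{\frac{8995}{11763} \frac{1}{-13 - 480}}{2} = -3 + \frac{\frac{8995}{11763} \frac{1}{-493}}{2} = -3 + \frac{\frac{8995}{11763} \left(- \frac{1}{493}\right)}{2} = -3 + \frac{1}{2} \left(- \frac{8995}{5799159}\right) = -3 - \frac{8995}{11598318} = - \frac{34803949}{11598318} \approx -3.0008$)
$V + Q = - \frac{34803949}{11598318} - 5832 = - \frac{67676194525}{11598318}$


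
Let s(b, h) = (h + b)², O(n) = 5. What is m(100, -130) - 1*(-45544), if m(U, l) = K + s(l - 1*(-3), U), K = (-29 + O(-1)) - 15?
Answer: 46234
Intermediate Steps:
K = -39 (K = (-29 + 5) - 15 = -24 - 15 = -39)
s(b, h) = (b + h)²
m(U, l) = -39 + (3 + U + l)² (m(U, l) = -39 + ((l - 1*(-3)) + U)² = -39 + ((l + 3) + U)² = -39 + ((3 + l) + U)² = -39 + (3 + U + l)²)
m(100, -130) - 1*(-45544) = (-39 + (3 + 100 - 130)²) - 1*(-45544) = (-39 + (-27)²) + 45544 = (-39 + 729) + 45544 = 690 + 45544 = 46234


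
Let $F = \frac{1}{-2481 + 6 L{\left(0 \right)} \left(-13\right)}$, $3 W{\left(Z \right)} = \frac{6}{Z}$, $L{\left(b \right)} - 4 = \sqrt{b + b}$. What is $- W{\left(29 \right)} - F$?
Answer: $- \frac{5557}{80997} \approx -0.068607$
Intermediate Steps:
$L{\left(b \right)} = 4 + \sqrt{2} \sqrt{b}$ ($L{\left(b \right)} = 4 + \sqrt{b + b} = 4 + \sqrt{2 b} = 4 + \sqrt{2} \sqrt{b}$)
$W{\left(Z \right)} = \frac{2}{Z}$ ($W{\left(Z \right)} = \frac{6 \frac{1}{Z}}{3} = \frac{2}{Z}$)
$F = - \frac{1}{2793}$ ($F = \frac{1}{-2481 + 6 \left(4 + \sqrt{2} \sqrt{0}\right) \left(-13\right)} = \frac{1}{-2481 + 6 \left(4 + \sqrt{2} \cdot 0\right) \left(-13\right)} = \frac{1}{-2481 + 6 \left(4 + 0\right) \left(-13\right)} = \frac{1}{-2481 + 6 \cdot 4 \left(-13\right)} = \frac{1}{-2481 + 24 \left(-13\right)} = \frac{1}{-2481 - 312} = \frac{1}{-2793} = - \frac{1}{2793} \approx -0.00035804$)
$- W{\left(29 \right)} - F = - \frac{2}{29} - - \frac{1}{2793} = - \frac{2}{29} + \frac{1}{2793} = - \frac{5557}{80997}$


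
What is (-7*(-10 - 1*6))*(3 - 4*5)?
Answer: -1904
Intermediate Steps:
(-7*(-10 - 1*6))*(3 - 4*5) = (-7*(-10 - 6))*(3 - 20) = -7*(-16)*(-17) = 112*(-17) = -1904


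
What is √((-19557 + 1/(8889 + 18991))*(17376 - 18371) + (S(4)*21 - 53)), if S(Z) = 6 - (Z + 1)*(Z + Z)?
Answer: √151249426353506/2788 ≈ 4411.2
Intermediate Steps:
S(Z) = 6 - 2*Z*(1 + Z) (S(Z) = 6 - (1 + Z)*2*Z = 6 - 2*Z*(1 + Z))
√((-19557 + 1/(8889 + 18991))*(17376 - 18371) + (S(4)*21 - 53)) = √((-19557 + 1/(8889 + 18991))*(17376 - 18371) + ((6 - 2*4 - 2*4²)*21 - 53)) = √((-19557 + 1/27880)*(-995) + ((6 - 8 - 2*16)*21 - 53)) = √((-19557 + 1/27880)*(-995) + ((6 - 8 - 32)*21 - 53)) = √(-545249159/27880*(-995) + (-34*21 - 53)) = √(108504582641/5576 + (-714 - 53)) = √(108504582641/5576 - 767) = √(108500305849/5576) = √151249426353506/2788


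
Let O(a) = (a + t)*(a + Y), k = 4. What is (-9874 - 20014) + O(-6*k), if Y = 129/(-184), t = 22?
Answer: -2745151/92 ≈ -29839.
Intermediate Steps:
Y = -129/184 (Y = 129*(-1/184) = -129/184 ≈ -0.70109)
O(a) = (22 + a)*(-129/184 + a) (O(a) = (a + 22)*(a - 129/184) = (22 + a)*(-129/184 + a))
(-9874 - 20014) + O(-6*k) = (-9874 - 20014) + (-1419/92 + (-6*4)² + 3919*(-6*4)/184) = -29888 + (-1419/92 + (-24)² + (3919/184)*(-24)) = -29888 + (-1419/92 + 576 - 11757/23) = -29888 + 4545/92 = -2745151/92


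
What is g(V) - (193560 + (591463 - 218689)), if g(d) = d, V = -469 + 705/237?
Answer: -44777202/79 ≈ -5.6680e+5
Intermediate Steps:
V = -36816/79 (V = -469 + 705*(1/237) = -469 + 235/79 = -36816/79 ≈ -466.03)
g(V) - (193560 + (591463 - 218689)) = -36816/79 - (193560 + (591463 - 218689)) = -36816/79 - (193560 + 372774) = -36816/79 - 1*566334 = -36816/79 - 566334 = -44777202/79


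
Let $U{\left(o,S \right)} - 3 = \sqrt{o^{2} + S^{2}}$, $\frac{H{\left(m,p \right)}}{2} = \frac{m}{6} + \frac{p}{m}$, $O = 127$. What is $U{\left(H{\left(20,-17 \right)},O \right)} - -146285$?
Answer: $146288 + \frac{\sqrt{14538301}}{30} \approx 1.4642 \cdot 10^{5}$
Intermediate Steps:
$H{\left(m,p \right)} = \frac{m}{3} + \frac{2 p}{m}$ ($H{\left(m,p \right)} = 2 \left(\frac{m}{6} + \frac{p}{m}\right) = \frac{m}{3} + \frac{2 p}{m}$)
$U{\left(o,S \right)} = 3 + \sqrt{S^{2} + o^{2}}$ ($U{\left(o,S \right)} = 3 + \sqrt{o^{2} + S^{2}} = 3 + \sqrt{S^{2} + o^{2}}$)
$U{\left(H{\left(20,-17 \right)},O \right)} - -146285 = \left(3 + \sqrt{127^{2} + \left(\frac{1}{3} \cdot 20 + 2 \left(-17\right) \frac{1}{20}\right)^{2}}\right) - -146285 = \left(3 + \sqrt{16129 + \left(\frac{20}{3} + 2 \left(-17\right) \frac{1}{20}\right)^{2}}\right) + 146285 = \left(3 + \sqrt{16129 + \left(\frac{20}{3} - \frac{17}{10}\right)^{2}}\right) + 146285 = \left(3 + \sqrt{16129 + \left(\frac{149}{30}\right)^{2}}\right) + 146285 = \left(3 + \sqrt{16129 + \frac{22201}{900}}\right) + 146285 = \left(3 + \sqrt{\frac{14538301}{900}}\right) + 146285 = \left(3 + \frac{\sqrt{14538301}}{30}\right) + 146285 = 146288 + \frac{\sqrt{14538301}}{30}$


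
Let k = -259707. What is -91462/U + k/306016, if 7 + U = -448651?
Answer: -86625037/134341024 ≈ -0.64481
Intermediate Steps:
U = -448658 (U = -7 - 448651 = -448658)
-91462/U + k/306016 = -91462/(-448658) - 259707/306016 = -91462*(-1/448658) - 259707*1/306016 = 6533/32047 - 259707/306016 = -86625037/134341024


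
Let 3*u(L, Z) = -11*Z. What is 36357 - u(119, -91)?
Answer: 108070/3 ≈ 36023.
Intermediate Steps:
u(L, Z) = -11*Z/3 (u(L, Z) = (-11*Z)/3 = -11*Z/3)
36357 - u(119, -91) = 36357 - (-11)*(-91)/3 = 36357 - 1*1001/3 = 36357 - 1001/3 = 108070/3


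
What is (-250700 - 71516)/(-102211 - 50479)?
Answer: 161108/76345 ≈ 2.1103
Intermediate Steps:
(-250700 - 71516)/(-102211 - 50479) = -322216/(-152690) = -322216*(-1/152690) = 161108/76345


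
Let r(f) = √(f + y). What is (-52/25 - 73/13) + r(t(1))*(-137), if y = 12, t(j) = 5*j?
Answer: -2501/325 - 137*√17 ≈ -572.56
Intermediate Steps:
r(f) = √(12 + f) (r(f) = √(f + 12) = √(12 + f))
(-52/25 - 73/13) + r(t(1))*(-137) = (-52/25 - 73/13) + √(12 + 5*1)*(-137) = (-52*1/25 - 73*1/13) + √(12 + 5)*(-137) = (-52/25 - 73/13) + √17*(-137) = -2501/325 - 137*√17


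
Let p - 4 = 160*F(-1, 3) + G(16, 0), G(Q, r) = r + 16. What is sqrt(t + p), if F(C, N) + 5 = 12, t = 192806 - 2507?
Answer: 3*sqrt(21271) ≈ 437.54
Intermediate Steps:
t = 190299
F(C, N) = 7 (F(C, N) = -5 + 12 = 7)
G(Q, r) = 16 + r
p = 1140 (p = 4 + (160*7 + (16 + 0)) = 4 + (1120 + 16) = 4 + 1136 = 1140)
sqrt(t + p) = sqrt(190299 + 1140) = sqrt(191439) = 3*sqrt(21271)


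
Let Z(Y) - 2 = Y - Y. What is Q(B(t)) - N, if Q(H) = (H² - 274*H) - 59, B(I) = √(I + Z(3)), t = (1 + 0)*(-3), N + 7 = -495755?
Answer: 495702 - 274*I ≈ 4.957e+5 - 274.0*I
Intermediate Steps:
Z(Y) = 2 (Z(Y) = 2 + (Y - Y) = 2 + 0 = 2)
N = -495762 (N = -7 - 495755 = -495762)
t = -3 (t = 1*(-3) = -3)
B(I) = √(2 + I) (B(I) = √(I + 2) = √(2 + I))
Q(H) = -59 + H² - 274*H
Q(B(t)) - N = (-59 + (√(2 - 3))² - 274*√(2 - 3)) - 1*(-495762) = (-59 + (√(-1))² - 274*I) + 495762 = (-59 + I² - 274*I) + 495762 = (-59 - 1 - 274*I) + 495762 = (-60 - 274*I) + 495762 = 495702 - 274*I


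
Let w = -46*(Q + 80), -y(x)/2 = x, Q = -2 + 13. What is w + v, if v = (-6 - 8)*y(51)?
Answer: -2758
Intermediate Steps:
Q = 11
y(x) = -2*x
w = -4186 (w = -46*(11 + 80) = -46*91 = -4186)
v = 1428 (v = (-6 - 8)*(-2*51) = -14*(-102) = 1428)
w + v = -4186 + 1428 = -2758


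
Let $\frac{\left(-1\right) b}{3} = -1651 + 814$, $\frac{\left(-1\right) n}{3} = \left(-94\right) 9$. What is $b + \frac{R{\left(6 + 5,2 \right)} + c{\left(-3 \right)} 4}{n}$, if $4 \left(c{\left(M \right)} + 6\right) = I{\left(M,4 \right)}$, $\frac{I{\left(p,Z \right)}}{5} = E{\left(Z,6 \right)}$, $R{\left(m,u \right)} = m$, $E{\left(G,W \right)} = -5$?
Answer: $\frac{3186440}{1269} \approx 2511.0$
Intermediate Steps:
$n = 2538$ ($n = - 3 \left(\left(-94\right) 9\right) = \left(-3\right) \left(-846\right) = 2538$)
$I{\left(p,Z \right)} = -25$ ($I{\left(p,Z \right)} = 5 \left(-5\right) = -25$)
$c{\left(M \right)} = - \frac{49}{4}$ ($c{\left(M \right)} = -6 + \frac{1}{4} \left(-25\right) = -6 - \frac{25}{4} = - \frac{49}{4}$)
$b = 2511$ ($b = - 3 \left(-1651 + 814\right) = \left(-3\right) \left(-837\right) = 2511$)
$b + \frac{R{\left(6 + 5,2 \right)} + c{\left(-3 \right)} 4}{n} = 2511 + \frac{\left(6 + 5\right) - 49}{2538} = 2511 + \left(11 - 49\right) \frac{1}{2538} = 2511 - \frac{19}{1269} = \frac{3186440}{1269}$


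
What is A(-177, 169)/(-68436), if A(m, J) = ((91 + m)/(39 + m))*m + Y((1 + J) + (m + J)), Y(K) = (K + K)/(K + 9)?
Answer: 47375/29906532 ≈ 0.0015841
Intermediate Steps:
Y(K) = 2*K/(9 + K) (Y(K) = (2*K)/(9 + K) = 2*K/(9 + K))
A(m, J) = 2*(1 + m + 2*J)/(10 + m + 2*J) + m*(91 + m)/(39 + m) (A(m, J) = ((91 + m)/(39 + m))*m + 2*((1 + J) + (m + J))/(9 + ((1 + J) + (m + J))) = ((91 + m)/(39 + m))*m + 2*((1 + J) + (J + m))/(9 + ((1 + J) + (J + m))) = m*(91 + m)/(39 + m) + 2*(1 + m + 2*J)/(9 + (1 + m + 2*J)) = m*(91 + m)/(39 + m) + 2*(1 + m + 2*J)/(10 + m + 2*J) = 2*(1 + m + 2*J)/(10 + m + 2*J) + m*(91 + m)/(39 + m))
A(-177, 169)/(-68436) = ((78 + 78*(-177) + 156*169 + 2*(-177)*(1 - 177 + 2*169) - 177*(91 - 177)*(10 - 177 + 2*169))/((39 - 177)*(10 - 177 + 2*169)))/(-68436) = ((78 - 13806 + 26364 + 2*(-177)*(1 - 177 + 338) - 177*(-86)*(10 - 177 + 338))/((-138)*(10 - 177 + 338)))*(-1/68436) = -1/138*(78 - 13806 + 26364 + 2*(-177)*162 - 177*(-86)*171)/171*(-1/68436) = -1/138*1/171*(78 - 13806 + 26364 - 57348 + 2602962)*(-1/68436) = -1/138*1/171*2558250*(-1/68436) = -47375/437*(-1/68436) = 47375/29906532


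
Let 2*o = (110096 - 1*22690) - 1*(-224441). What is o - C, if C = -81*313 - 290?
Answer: 363133/2 ≈ 1.8157e+5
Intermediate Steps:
C = -25643 (C = -25353 - 290 = -25643)
o = 311847/2 (o = ((110096 - 1*22690) - 1*(-224441))/2 = ((110096 - 22690) + 224441)/2 = (87406 + 224441)/2 = (½)*311847 = 311847/2 ≈ 1.5592e+5)
o - C = 311847/2 - 1*(-25643) = 311847/2 + 25643 = 363133/2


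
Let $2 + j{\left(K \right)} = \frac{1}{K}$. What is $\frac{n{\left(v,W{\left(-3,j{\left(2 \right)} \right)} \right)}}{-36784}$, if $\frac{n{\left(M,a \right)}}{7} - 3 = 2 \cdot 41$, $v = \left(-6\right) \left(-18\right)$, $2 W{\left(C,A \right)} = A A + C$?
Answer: $- \frac{595}{36784} \approx -0.016176$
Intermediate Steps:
$j{\left(K \right)} = -2 + \frac{1}{K}$
$W{\left(C,A \right)} = \frac{C}{2} + \frac{A^{2}}{2}$ ($W{\left(C,A \right)} = \frac{A A + C}{2} = \frac{A^{2} + C}{2} = \frac{C + A^{2}}{2} = \frac{C}{2} + \frac{A^{2}}{2}$)
$v = 108$
$n{\left(M,a \right)} = 595$ ($n{\left(M,a \right)} = 21 + 7 \cdot 2 \cdot 41 = 21 + 7 \cdot 82 = 21 + 574 = 595$)
$\frac{n{\left(v,W{\left(-3,j{\left(2 \right)} \right)} \right)}}{-36784} = \frac{595}{-36784} = 595 \left(- \frac{1}{36784}\right) = - \frac{595}{36784}$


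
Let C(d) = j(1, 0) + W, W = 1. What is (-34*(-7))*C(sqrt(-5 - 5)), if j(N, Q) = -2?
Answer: -238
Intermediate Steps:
C(d) = -1 (C(d) = -2 + 1 = -1)
(-34*(-7))*C(sqrt(-5 - 5)) = -34*(-7)*(-1) = 238*(-1) = -238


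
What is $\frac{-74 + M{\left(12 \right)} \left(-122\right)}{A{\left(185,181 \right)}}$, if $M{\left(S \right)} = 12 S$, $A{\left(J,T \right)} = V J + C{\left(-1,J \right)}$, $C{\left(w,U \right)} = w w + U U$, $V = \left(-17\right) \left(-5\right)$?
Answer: $- \frac{17642}{49951} \approx -0.35319$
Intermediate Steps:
$V = 85$
$C{\left(w,U \right)} = U^{2} + w^{2}$ ($C{\left(w,U \right)} = w^{2} + U^{2} = U^{2} + w^{2}$)
$A{\left(J,T \right)} = 1 + J^{2} + 85 J$ ($A{\left(J,T \right)} = 85 J + \left(J^{2} + \left(-1\right)^{2}\right) = 85 J + \left(J^{2} + 1\right) = 85 J + \left(1 + J^{2}\right) = 1 + J^{2} + 85 J$)
$\frac{-74 + M{\left(12 \right)} \left(-122\right)}{A{\left(185,181 \right)}} = \frac{-74 + 12 \cdot 12 \left(-122\right)}{1 + 185^{2} + 85 \cdot 185} = \frac{-74 + 144 \left(-122\right)}{1 + 34225 + 15725} = \frac{-74 - 17568}{49951} = \left(-17642\right) \frac{1}{49951} = - \frac{17642}{49951}$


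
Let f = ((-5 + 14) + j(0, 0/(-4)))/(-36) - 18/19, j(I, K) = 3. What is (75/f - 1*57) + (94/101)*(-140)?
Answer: -1812716/7373 ≈ -245.86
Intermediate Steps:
f = -73/57 (f = ((-5 + 14) + 3)/(-36) - 18/19 = (9 + 3)*(-1/36) - 18*1/19 = 12*(-1/36) - 18/19 = -1/3 - 18/19 = -73/57 ≈ -1.2807)
(75/f - 1*57) + (94/101)*(-140) = (75/(-73/57) - 1*57) + (94/101)*(-140) = (75*(-57/73) - 57) + (94*(1/101))*(-140) = (-4275/73 - 57) + (94/101)*(-140) = -8436/73 - 13160/101 = -1812716/7373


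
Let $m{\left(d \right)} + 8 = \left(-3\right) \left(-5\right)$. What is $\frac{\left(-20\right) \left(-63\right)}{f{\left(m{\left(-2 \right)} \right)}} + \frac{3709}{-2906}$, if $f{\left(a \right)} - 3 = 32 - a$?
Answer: $\frac{127061}{2906} \approx 43.724$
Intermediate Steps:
$m{\left(d \right)} = 7$ ($m{\left(d \right)} = -8 - -15 = -8 + 15 = 7$)
$f{\left(a \right)} = 35 - a$ ($f{\left(a \right)} = 3 - \left(-32 + a\right) = 35 - a$)
$\frac{\left(-20\right) \left(-63\right)}{f{\left(m{\left(-2 \right)} \right)}} + \frac{3709}{-2906} = \frac{\left(-20\right) \left(-63\right)}{35 - 7} + \frac{3709}{-2906} = \frac{1260}{35 - 7} + 3709 \left(- \frac{1}{2906}\right) = \frac{1260}{28} - \frac{3709}{2906} = 1260 \cdot \frac{1}{28} - \frac{3709}{2906} = 45 - \frac{3709}{2906} = \frac{127061}{2906}$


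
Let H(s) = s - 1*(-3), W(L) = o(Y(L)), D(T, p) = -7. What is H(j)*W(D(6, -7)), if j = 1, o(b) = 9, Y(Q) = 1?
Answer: 36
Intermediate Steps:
W(L) = 9
H(s) = 3 + s (H(s) = s + 3 = 3 + s)
H(j)*W(D(6, -7)) = (3 + 1)*9 = 4*9 = 36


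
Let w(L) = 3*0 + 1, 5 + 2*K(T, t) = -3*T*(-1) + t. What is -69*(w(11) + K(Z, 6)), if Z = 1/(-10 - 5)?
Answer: -483/5 ≈ -96.600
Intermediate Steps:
Z = -1/15 (Z = 1/(-15) = -1/15 ≈ -0.066667)
K(T, t) = -5/2 + t/2 + 3*T/2 (K(T, t) = -5/2 + (-3*T*(-1) + t)/2 = -5/2 + (3*T + t)/2 = -5/2 + (t + 3*T)/2 = -5/2 + (t/2 + 3*T/2) = -5/2 + t/2 + 3*T/2)
w(L) = 1 (w(L) = 0 + 1 = 1)
-69*(w(11) + K(Z, 6)) = -69*(1 + (-5/2 + (1/2)*6 + (3/2)*(-1/15))) = -69*(1 + (-5/2 + 3 - 1/10)) = -69*(1 + 2/5) = -69*7/5 = -483/5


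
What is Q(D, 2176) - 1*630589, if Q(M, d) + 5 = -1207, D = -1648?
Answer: -631801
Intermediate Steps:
Q(M, d) = -1212 (Q(M, d) = -5 - 1207 = -1212)
Q(D, 2176) - 1*630589 = -1212 - 1*630589 = -1212 - 630589 = -631801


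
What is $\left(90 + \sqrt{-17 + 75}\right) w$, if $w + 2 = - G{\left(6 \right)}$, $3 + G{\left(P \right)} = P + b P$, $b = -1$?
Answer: $90 + \sqrt{58} \approx 97.616$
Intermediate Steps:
$G{\left(P \right)} = -3$ ($G{\left(P \right)} = -3 + \left(P - P\right) = -3 + 0 = -3$)
$w = 1$ ($w = -2 - -3 = -2 + 3 = 1$)
$\left(90 + \sqrt{-17 + 75}\right) w = \left(90 + \sqrt{-17 + 75}\right) 1 = \left(90 + \sqrt{58}\right) 1 = 90 + \sqrt{58}$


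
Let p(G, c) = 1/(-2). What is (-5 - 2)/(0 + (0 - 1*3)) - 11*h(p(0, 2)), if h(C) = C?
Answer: 47/6 ≈ 7.8333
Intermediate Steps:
p(G, c) = -½
(-5 - 2)/(0 + (0 - 1*3)) - 11*h(p(0, 2)) = (-5 - 2)/(0 + (0 - 1*3)) - 11*(-½) = -7/(0 + (0 - 3)) + 11/2 = -7/(0 - 3) + 11/2 = -7/(-3) + 11/2 = -7*(-⅓) + 11/2 = 7/3 + 11/2 = 47/6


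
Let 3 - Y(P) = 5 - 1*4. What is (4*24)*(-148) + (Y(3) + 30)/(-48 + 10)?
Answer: -269968/19 ≈ -14209.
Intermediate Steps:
Y(P) = 2 (Y(P) = 3 - (5 - 1*4) = 3 - (5 - 4) = 3 - 1*1 = 3 - 1 = 2)
(4*24)*(-148) + (Y(3) + 30)/(-48 + 10) = (4*24)*(-148) + (2 + 30)/(-48 + 10) = 96*(-148) + 32/(-38) = -14208 + 32*(-1/38) = -14208 - 16/19 = -269968/19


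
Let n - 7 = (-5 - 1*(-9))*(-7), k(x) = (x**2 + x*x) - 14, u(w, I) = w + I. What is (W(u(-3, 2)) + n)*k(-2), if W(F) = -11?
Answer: 192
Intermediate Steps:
u(w, I) = I + w
k(x) = -14 + 2*x**2 (k(x) = (x**2 + x**2) - 14 = 2*x**2 - 14 = -14 + 2*x**2)
n = -21 (n = 7 + (-5 - 1*(-9))*(-7) = 7 + (-5 + 9)*(-7) = 7 + 4*(-7) = 7 - 28 = -21)
(W(u(-3, 2)) + n)*k(-2) = (-11 - 21)*(-14 + 2*(-2)**2) = -32*(-14 + 2*4) = -32*(-14 + 8) = -32*(-6) = 192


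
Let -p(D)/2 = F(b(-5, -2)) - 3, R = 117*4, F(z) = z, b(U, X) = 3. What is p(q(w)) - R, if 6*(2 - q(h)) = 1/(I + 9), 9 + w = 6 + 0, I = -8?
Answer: -468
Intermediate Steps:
w = -3 (w = -9 + (6 + 0) = -9 + 6 = -3)
q(h) = 11/6 (q(h) = 2 - 1/(6*(-8 + 9)) = 2 - 1/6/1 = 2 - 1/6*1 = 2 - 1/6 = 11/6)
R = 468
p(D) = 0 (p(D) = -2*(3 - 3) = -2*0 = 0)
p(q(w)) - R = 0 - 1*468 = 0 - 468 = -468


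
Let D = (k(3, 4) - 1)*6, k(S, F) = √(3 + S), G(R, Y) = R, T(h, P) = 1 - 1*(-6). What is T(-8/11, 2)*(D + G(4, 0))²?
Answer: 1540 - 168*√6 ≈ 1128.5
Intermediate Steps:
T(h, P) = 7 (T(h, P) = 1 + 6 = 7)
D = -6 + 6*√6 (D = (√(3 + 3) - 1)*6 = (√6 - 1)*6 = (-1 + √6)*6 = -6 + 6*√6 ≈ 8.6969)
T(-8/11, 2)*(D + G(4, 0))² = 7*((-6 + 6*√6) + 4)² = 7*(-2 + 6*√6)²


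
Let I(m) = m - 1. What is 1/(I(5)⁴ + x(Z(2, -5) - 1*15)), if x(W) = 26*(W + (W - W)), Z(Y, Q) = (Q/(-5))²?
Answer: -1/108 ≈ -0.0092593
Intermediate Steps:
Z(Y, Q) = Q²/25 (Z(Y, Q) = (Q*(-⅕))² = (-Q/5)² = Q²/25)
I(m) = -1 + m
x(W) = 26*W (x(W) = 26*(W + 0) = 26*W)
1/(I(5)⁴ + x(Z(2, -5) - 1*15)) = 1/((-1 + 5)⁴ + 26*((1/25)*(-5)² - 1*15)) = 1/(4⁴ + 26*((1/25)*25 - 15)) = 1/(256 + 26*(1 - 15)) = 1/(256 + 26*(-14)) = 1/(256 - 364) = 1/(-108) = -1/108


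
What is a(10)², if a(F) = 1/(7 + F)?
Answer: 1/289 ≈ 0.0034602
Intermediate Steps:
a(10)² = (1/(7 + 10))² = (1/17)² = 1/289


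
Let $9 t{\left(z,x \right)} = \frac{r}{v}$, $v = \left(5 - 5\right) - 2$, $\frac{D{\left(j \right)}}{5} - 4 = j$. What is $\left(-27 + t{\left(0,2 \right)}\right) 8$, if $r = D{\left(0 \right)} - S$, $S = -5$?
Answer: $- \frac{2044}{9} \approx -227.11$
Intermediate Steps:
$D{\left(j \right)} = 20 + 5 j$
$v = -2$ ($v = 0 - 2 = -2$)
$r = 25$ ($r = \left(20 + 5 \cdot 0\right) - -5 = \left(20 + 0\right) + 5 = 20 + 5 = 25$)
$t{\left(z,x \right)} = - \frac{25}{18}$ ($t{\left(z,x \right)} = \frac{25 \frac{1}{-2}}{9} = \frac{25 \left(- \frac{1}{2}\right)}{9} = \frac{1}{9} \left(- \frac{25}{2}\right) = - \frac{25}{18}$)
$\left(-27 + t{\left(0,2 \right)}\right) 8 = \left(-27 - \frac{25}{18}\right) 8 = \left(- \frac{511}{18}\right) 8 = - \frac{2044}{9}$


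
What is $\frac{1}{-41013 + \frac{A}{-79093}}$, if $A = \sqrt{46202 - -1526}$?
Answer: $- \frac{256565132743437}{10522505789206533953} + \frac{316372 \sqrt{2983}}{10522505789206533953} \approx -2.4383 \cdot 10^{-5}$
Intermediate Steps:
$A = 4 \sqrt{2983}$ ($A = \sqrt{46202 + 1526} = \sqrt{47728} = 4 \sqrt{2983} \approx 218.47$)
$\frac{1}{-41013 + \frac{A}{-79093}} = \frac{1}{-41013 + \frac{4 \sqrt{2983}}{-79093}} = \frac{1}{-41013 + 4 \sqrt{2983} \left(- \frac{1}{79093}\right)} = \frac{1}{-41013 - \frac{4 \sqrt{2983}}{79093}}$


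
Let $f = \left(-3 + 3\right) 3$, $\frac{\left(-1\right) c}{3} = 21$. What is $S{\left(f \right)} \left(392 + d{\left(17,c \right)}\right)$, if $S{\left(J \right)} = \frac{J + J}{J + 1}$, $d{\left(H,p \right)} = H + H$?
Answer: $0$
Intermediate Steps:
$c = -63$ ($c = \left(-3\right) 21 = -63$)
$d{\left(H,p \right)} = 2 H$
$f = 0$ ($f = 0 \cdot 3 = 0$)
$S{\left(J \right)} = \frac{2 J}{1 + J}$
$S{\left(f \right)} \left(392 + d{\left(17,c \right)}\right) = 2 \cdot 0 \frac{1}{1 + 0} \left(392 + 2 \cdot 17\right) = 2 \cdot 0 \cdot 1^{-1} \left(392 + 34\right) = 2 \cdot 0 \cdot 1 \cdot 426 = 0 \cdot 426 = 0$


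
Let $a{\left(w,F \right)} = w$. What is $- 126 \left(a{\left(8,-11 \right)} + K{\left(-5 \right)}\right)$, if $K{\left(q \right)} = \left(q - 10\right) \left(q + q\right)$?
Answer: $-19908$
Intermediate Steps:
$K{\left(q \right)} = 2 q \left(-10 + q\right)$ ($K{\left(q \right)} = \left(-10 + q\right) 2 q = 2 q \left(-10 + q\right)$)
$- 126 \left(a{\left(8,-11 \right)} + K{\left(-5 \right)}\right) = - 126 \left(8 + 2 \left(-5\right) \left(-10 - 5\right)\right) = - 126 \left(8 + 2 \left(-5\right) \left(-15\right)\right) = - 126 \left(8 + 150\right) = \left(-126\right) 158 = -19908$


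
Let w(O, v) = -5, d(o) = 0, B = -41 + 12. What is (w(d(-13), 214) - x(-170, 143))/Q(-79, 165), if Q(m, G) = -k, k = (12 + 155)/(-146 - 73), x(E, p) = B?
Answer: 5256/167 ≈ 31.473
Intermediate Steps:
B = -29
x(E, p) = -29
k = -167/219 (k = 167/(-219) = 167*(-1/219) = -167/219 ≈ -0.76256)
Q(m, G) = 167/219 (Q(m, G) = -1*(-167/219) = 167/219)
(w(d(-13), 214) - x(-170, 143))/Q(-79, 165) = (-5 - 1*(-29))/(167/219) = (-5 + 29)*(219/167) = 24*(219/167) = 5256/167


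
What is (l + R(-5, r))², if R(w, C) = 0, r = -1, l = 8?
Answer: 64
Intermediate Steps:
(l + R(-5, r))² = (8 + 0)² = 8² = 64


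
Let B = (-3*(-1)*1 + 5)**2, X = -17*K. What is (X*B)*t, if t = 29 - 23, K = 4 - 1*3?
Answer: -6528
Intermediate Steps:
K = 1 (K = 4 - 3 = 1)
t = 6
X = -17 (X = -17*1 = -17)
B = 64 (B = (3*1 + 5)**2 = (3 + 5)**2 = 8**2 = 64)
(X*B)*t = -17*64*6 = -1088*6 = -6528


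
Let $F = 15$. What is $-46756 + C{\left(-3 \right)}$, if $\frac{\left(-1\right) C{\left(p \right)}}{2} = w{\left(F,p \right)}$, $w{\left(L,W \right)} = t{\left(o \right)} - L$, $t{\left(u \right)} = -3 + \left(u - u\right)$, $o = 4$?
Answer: $-46720$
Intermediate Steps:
$t{\left(u \right)} = -3$ ($t{\left(u \right)} = -3 + 0 = -3$)
$w{\left(L,W \right)} = -3 - L$
$C{\left(p \right)} = 36$ ($C{\left(p \right)} = - 2 \left(-3 - 15\right) = \left(-2\right) \left(-18\right) = 36$)
$-46756 + C{\left(-3 \right)} = -46756 + 36 = -46720$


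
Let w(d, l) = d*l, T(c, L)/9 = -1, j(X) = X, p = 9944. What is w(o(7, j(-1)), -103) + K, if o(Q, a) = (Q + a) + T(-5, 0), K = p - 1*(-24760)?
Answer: 35013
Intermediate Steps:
T(c, L) = -9 (T(c, L) = 9*(-1) = -9)
K = 34704 (K = 9944 - 1*(-24760) = 9944 + 24760 = 34704)
o(Q, a) = -9 + Q + a (o(Q, a) = (Q + a) - 9 = -9 + Q + a)
w(o(7, j(-1)), -103) + K = (-9 + 7 - 1)*(-103) + 34704 = -3*(-103) + 34704 = 309 + 34704 = 35013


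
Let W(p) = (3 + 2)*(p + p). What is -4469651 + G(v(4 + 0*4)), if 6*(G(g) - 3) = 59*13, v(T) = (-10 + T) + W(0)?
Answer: -26817121/6 ≈ -4.4695e+6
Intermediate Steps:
W(p) = 10*p (W(p) = 5*(2*p) = 10*p)
v(T) = -10 + T (v(T) = (-10 + T) + 10*0 = (-10 + T) + 0 = -10 + T)
G(g) = 785/6 (G(g) = 3 + (59*13)/6 = 3 + (⅙)*767 = 3 + 767/6 = 785/6)
-4469651 + G(v(4 + 0*4)) = -4469651 + 785/6 = -26817121/6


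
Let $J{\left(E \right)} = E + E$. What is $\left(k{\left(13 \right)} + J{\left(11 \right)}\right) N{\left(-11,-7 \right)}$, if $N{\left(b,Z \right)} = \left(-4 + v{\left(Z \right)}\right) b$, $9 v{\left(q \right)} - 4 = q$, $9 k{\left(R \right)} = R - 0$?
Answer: $\frac{30173}{27} \approx 1117.5$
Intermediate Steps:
$k{\left(R \right)} = \frac{R}{9}$ ($k{\left(R \right)} = \frac{R - 0}{9} = \frac{R + 0}{9} = \frac{R}{9}$)
$v{\left(q \right)} = \frac{4}{9} + \frac{q}{9}$
$N{\left(b,Z \right)} = b \left(- \frac{32}{9} + \frac{Z}{9}\right)$ ($N{\left(b,Z \right)} = \left(-4 + \left(\frac{4}{9} + \frac{Z}{9}\right)\right) b = \left(- \frac{32}{9} + \frac{Z}{9}\right) b = b \left(- \frac{32}{9} + \frac{Z}{9}\right)$)
$J{\left(E \right)} = 2 E$
$\left(k{\left(13 \right)} + J{\left(11 \right)}\right) N{\left(-11,-7 \right)} = \left(\frac{1}{9} \cdot 13 + 2 \cdot 11\right) \frac{1}{9} \left(-11\right) \left(-32 - 7\right) = \left(\frac{13}{9} + 22\right) \frac{1}{9} \left(-11\right) \left(-39\right) = \frac{211}{9} \cdot \frac{143}{3} = \frac{30173}{27}$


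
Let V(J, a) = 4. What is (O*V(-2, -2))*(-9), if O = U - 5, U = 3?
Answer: 72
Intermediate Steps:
O = -2 (O = 3 - 5 = -2)
(O*V(-2, -2))*(-9) = -2*4*(-9) = -8*(-9) = 72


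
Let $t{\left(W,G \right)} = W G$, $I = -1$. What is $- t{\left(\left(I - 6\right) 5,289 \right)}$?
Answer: $10115$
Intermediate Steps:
$t{\left(W,G \right)} = G W$
$- t{\left(\left(I - 6\right) 5,289 \right)} = - 289 \left(-1 - 6\right) 5 = - 289 \left(\left(-7\right) 5\right) = - 289 \left(-35\right) = \left(-1\right) \left(-10115\right) = 10115$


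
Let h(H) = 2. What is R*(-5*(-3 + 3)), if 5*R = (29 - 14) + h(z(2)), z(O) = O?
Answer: 0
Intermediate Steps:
R = 17/5 (R = ((29 - 14) + 2)/5 = (15 + 2)/5 = (⅕)*17 = 17/5 ≈ 3.4000)
R*(-5*(-3 + 3)) = 17*(-5*(-3 + 3))/5 = 17*(-5*0)/5 = (17/5)*0 = 0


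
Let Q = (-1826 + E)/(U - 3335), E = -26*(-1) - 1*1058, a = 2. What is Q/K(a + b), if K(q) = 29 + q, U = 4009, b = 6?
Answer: -1429/12469 ≈ -0.11460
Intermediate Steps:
E = -1032 (E = 26 - 1058 = -1032)
Q = -1429/337 (Q = (-1826 - 1032)/(4009 - 3335) = -2858/674 = -2858*1/674 = -1429/337 ≈ -4.2404)
Q/K(a + b) = -1429/(337*(29 + (2 + 6))) = -1429/(337*(29 + 8)) = -1429/337/37 = -1429/337*1/37 = -1429/12469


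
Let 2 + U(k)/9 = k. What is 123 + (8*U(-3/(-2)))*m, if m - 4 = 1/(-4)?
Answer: -12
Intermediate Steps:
U(k) = -18 + 9*k
m = 15/4 (m = 4 + 1/(-4) = 4 - 1/4 = 15/4 ≈ 3.7500)
123 + (8*U(-3/(-2)))*m = 123 + (8*(-18 + 9*(-3/(-2))))*(15/4) = 123 + (8*(-18 + 9*(-3*(-1/2))))*(15/4) = 123 + (8*(-18 + 9*(3/2)))*(15/4) = 123 + (8*(-18 + 27/2))*(15/4) = 123 + (8*(-9/2))*(15/4) = 123 - 36*15/4 = 123 - 135 = -12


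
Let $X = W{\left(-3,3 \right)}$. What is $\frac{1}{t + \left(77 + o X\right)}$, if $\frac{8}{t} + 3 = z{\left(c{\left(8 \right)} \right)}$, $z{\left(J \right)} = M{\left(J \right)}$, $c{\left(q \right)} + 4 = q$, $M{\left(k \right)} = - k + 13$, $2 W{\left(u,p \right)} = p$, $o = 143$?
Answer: $\frac{6}{1757} \approx 0.0034149$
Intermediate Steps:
$W{\left(u,p \right)} = \frac{p}{2}$
$X = \frac{3}{2}$ ($X = \frac{1}{2} \cdot 3 = \frac{3}{2} \approx 1.5$)
$M{\left(k \right)} = 13 - k$
$c{\left(q \right)} = -4 + q$
$z{\left(J \right)} = 13 - J$
$t = \frac{4}{3}$ ($t = \frac{8}{-3 + \left(13 - \left(-4 + 8\right)\right)} = \frac{8}{-3 + \left(13 - 4\right)} = \frac{8}{-3 + 9} = \frac{8}{6} = 8 \cdot \frac{1}{6} = \frac{4}{3} \approx 1.3333$)
$\frac{1}{t + \left(77 + o X\right)} = \frac{1}{\frac{4}{3} + \left(77 + 143 \cdot \frac{3}{2}\right)} = \frac{1}{\frac{4}{3} + \left(77 + \frac{429}{2}\right)} = \frac{1}{\frac{4}{3} + \frac{583}{2}} = \frac{1}{\frac{1757}{6}} = \frac{6}{1757}$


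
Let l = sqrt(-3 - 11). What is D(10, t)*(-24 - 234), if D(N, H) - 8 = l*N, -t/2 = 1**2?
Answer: -2064 - 2580*I*sqrt(14) ≈ -2064.0 - 9653.5*I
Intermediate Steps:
t = -2 (t = -2*1**2 = -2*1 = -2)
l = I*sqrt(14) (l = sqrt(-14) = I*sqrt(14) ≈ 3.7417*I)
D(N, H) = 8 + I*N*sqrt(14) (D(N, H) = 8 + (I*sqrt(14))*N = 8 + I*N*sqrt(14))
D(10, t)*(-24 - 234) = (8 + I*10*sqrt(14))*(-24 - 234) = (8 + 10*I*sqrt(14))*(-258) = -2064 - 2580*I*sqrt(14)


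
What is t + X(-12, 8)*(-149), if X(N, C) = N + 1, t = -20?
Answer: 1619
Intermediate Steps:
X(N, C) = 1 + N
t + X(-12, 8)*(-149) = -20 + (1 - 12)*(-149) = -20 - 11*(-149) = -20 + 1639 = 1619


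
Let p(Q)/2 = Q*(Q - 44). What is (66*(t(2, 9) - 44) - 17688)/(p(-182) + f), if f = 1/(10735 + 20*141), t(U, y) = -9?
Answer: -287176230/1115088521 ≈ -0.25754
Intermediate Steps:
p(Q) = 2*Q*(-44 + Q) (p(Q) = 2*(Q*(Q - 44)) = 2*(Q*(-44 + Q)) = 2*Q*(-44 + Q))
f = 1/13555 (f = 1/(10735 + 2820) = 1/13555 ≈ 7.3774e-5)
(66*(t(2, 9) - 44) - 17688)/(p(-182) + f) = (66*(-9 - 44) - 17688)/(2*(-182)*(-44 - 182) + 1/13555) = (66*(-53) - 17688)/(2*(-182)*(-226) + 1/13555) = (-3498 - 17688)/(82264 + 1/13555) = -21186/1115088521/13555 = -21186*13555/1115088521 = -287176230/1115088521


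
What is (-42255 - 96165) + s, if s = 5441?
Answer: -132979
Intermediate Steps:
(-42255 - 96165) + s = (-42255 - 96165) + 5441 = -138420 + 5441 = -132979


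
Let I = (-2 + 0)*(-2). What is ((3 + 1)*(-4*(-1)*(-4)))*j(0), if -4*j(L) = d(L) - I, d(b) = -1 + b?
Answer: -80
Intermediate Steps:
I = 4 (I = -2*(-2) = 4)
j(L) = 5/4 - L/4 (j(L) = -((-1 + L) - 1*4)/4 = -((-1 + L) - 4)/4 = -(-5 + L)/4 = 5/4 - L/4)
((3 + 1)*(-4*(-1)*(-4)))*j(0) = ((3 + 1)*(-4*(-1)*(-4)))*(5/4 - ¼*0) = (4*(4*(-4)))*(5/4 + 0) = (4*(-16))*(5/4) = -64*5/4 = -80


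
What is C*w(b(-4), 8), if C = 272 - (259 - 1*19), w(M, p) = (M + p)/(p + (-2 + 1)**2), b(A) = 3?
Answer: 352/9 ≈ 39.111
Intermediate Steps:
w(M, p) = (M + p)/(1 + p) (w(M, p) = (M + p)/(p + (-1)**2) = (M + p)/(p + 1) = (M + p)/(1 + p))
C = 32 (C = 272 - (259 - 19) = 272 - 1*240 = 272 - 240 = 32)
C*w(b(-4), 8) = 32*((3 + 8)/(1 + 8)) = 32*(11/9) = 352/9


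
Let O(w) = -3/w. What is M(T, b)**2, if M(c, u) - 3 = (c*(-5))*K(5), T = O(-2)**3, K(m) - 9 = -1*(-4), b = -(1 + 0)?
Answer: 2996361/64 ≈ 46818.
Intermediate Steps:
b = -1 (b = -1*1 = -1)
K(m) = 13 (K(m) = 9 - 1*(-4) = 9 + 4 = 13)
T = 27/8 (T = (-3/(-2))**3 = (-3*(-1/2))**3 = (3/2)**3 = 27/8 ≈ 3.3750)
M(c, u) = 3 - 65*c (M(c, u) = 3 + (c*(-5))*13 = 3 - 5*c*13 = 3 - 65*c)
M(T, b)**2 = (3 - 65*27/8)**2 = (3 - 1755/8)**2 = (-1731/8)**2 = 2996361/64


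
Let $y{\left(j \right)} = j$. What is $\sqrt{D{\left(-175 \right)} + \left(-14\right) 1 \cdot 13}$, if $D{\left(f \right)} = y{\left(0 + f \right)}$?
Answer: $i \sqrt{357} \approx 18.894 i$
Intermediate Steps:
$D{\left(f \right)} = f$ ($D{\left(f \right)} = 0 + f = f$)
$\sqrt{D{\left(-175 \right)} + \left(-14\right) 1 \cdot 13} = \sqrt{-175 + \left(-14\right) 1 \cdot 13} = \sqrt{-175 - 182} = \sqrt{-357} = i \sqrt{357}$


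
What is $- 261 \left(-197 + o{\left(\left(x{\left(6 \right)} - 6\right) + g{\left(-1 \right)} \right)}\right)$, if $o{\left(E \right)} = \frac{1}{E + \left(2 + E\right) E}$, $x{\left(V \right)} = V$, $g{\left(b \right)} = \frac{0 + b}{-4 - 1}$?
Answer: $\frac{816147}{16} \approx 51009.0$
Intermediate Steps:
$g{\left(b \right)} = - \frac{b}{5}$ ($g{\left(b \right)} = \frac{b}{-5} = b \left(- \frac{1}{5}\right) = - \frac{b}{5}$)
$o{\left(E \right)} = \frac{1}{E + E \left(2 + E\right)}$
$- 261 \left(-197 + o{\left(\left(x{\left(6 \right)} - 6\right) + g{\left(-1 \right)} \right)}\right) = - 261 \left(-197 + \frac{1}{\left(\left(6 - 6\right) - - \frac{1}{5}\right) \left(3 + \left(\left(6 - 6\right) - - \frac{1}{5}\right)\right)}\right) = - 261 \left(-197 + \frac{1}{\left(0 + \frac{1}{5}\right) \left(3 + \left(0 + \frac{1}{5}\right)\right)}\right) = - 261 \left(-197 + \frac{\frac{1}{\frac{1}{5}}}{3 + \frac{1}{5}}\right) = - 261 \left(-197 + \frac{5}{\frac{16}{5}}\right) = - 261 \left(-197 + 5 \cdot \frac{5}{16}\right) = - 261 \left(-197 + \frac{25}{16}\right) = \left(-261\right) \left(- \frac{3127}{16}\right) = \frac{816147}{16}$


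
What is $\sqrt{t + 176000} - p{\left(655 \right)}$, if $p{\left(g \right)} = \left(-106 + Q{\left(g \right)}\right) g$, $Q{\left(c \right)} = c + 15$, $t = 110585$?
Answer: $-369420 + \sqrt{286585} \approx -3.6888 \cdot 10^{5}$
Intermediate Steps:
$Q{\left(c \right)} = 15 + c$
$p{\left(g \right)} = g \left(-91 + g\right)$ ($p{\left(g \right)} = \left(-106 + \left(15 + g\right)\right) g = \left(-91 + g\right) g = g \left(-91 + g\right)$)
$\sqrt{t + 176000} - p{\left(655 \right)} = \sqrt{110585 + 176000} - 655 \left(-91 + 655\right) = \sqrt{286585} - 655 \cdot 564 = \sqrt{286585} - 369420 = -369420 + \sqrt{286585}$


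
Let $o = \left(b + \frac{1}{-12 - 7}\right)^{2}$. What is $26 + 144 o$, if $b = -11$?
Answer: $\frac{6359786}{361} \approx 17617.0$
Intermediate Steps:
$o = \frac{44100}{361}$ ($o = \left(-11 + \frac{1}{-12 - 7}\right)^{2} = \left(-11 + \frac{1}{-19}\right)^{2} = \left(-11 - \frac{1}{19}\right)^{2} = \left(- \frac{210}{19}\right)^{2} = \frac{44100}{361} \approx 122.16$)
$26 + 144 o = 26 + 144 \cdot \frac{44100}{361} = 26 + \frac{6350400}{361} = \frac{6359786}{361}$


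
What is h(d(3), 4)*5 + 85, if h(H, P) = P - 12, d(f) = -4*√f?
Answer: 45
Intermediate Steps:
h(H, P) = -12 + P
h(d(3), 4)*5 + 85 = (-12 + 4)*5 + 85 = -8*5 + 85 = -40 + 85 = 45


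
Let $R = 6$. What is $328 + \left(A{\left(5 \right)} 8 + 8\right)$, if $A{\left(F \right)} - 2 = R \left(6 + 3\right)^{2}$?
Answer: $4240$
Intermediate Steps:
$A{\left(F \right)} = 488$ ($A{\left(F \right)} = 2 + 6 \left(6 + 3\right)^{2} = 2 + 6 \cdot 9^{2} = 2 + 6 \cdot 81 = 2 + 486 = 488$)
$328 + \left(A{\left(5 \right)} 8 + 8\right) = 328 + \left(488 \cdot 8 + 8\right) = 328 + \left(3904 + 8\right) = 328 + 3912 = 4240$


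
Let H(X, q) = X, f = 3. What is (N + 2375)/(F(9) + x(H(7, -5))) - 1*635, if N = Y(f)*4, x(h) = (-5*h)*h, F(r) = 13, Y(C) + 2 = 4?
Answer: -149703/232 ≈ -645.27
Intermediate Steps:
Y(C) = 2 (Y(C) = -2 + 4 = 2)
x(h) = -5*h**2
N = 8 (N = 2*4 = 8)
(N + 2375)/(F(9) + x(H(7, -5))) - 1*635 = (8 + 2375)/(13 - 5*7**2) - 1*635 = 2383/(13 - 5*49) - 635 = 2383/(13 - 245) - 635 = 2383/(-232) - 635 = 2383*(-1/232) - 635 = -2383/232 - 635 = -149703/232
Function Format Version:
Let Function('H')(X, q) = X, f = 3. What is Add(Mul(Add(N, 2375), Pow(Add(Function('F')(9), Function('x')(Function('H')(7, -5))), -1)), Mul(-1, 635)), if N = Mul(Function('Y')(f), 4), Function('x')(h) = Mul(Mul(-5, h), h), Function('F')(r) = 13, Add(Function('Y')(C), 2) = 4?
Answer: Rational(-149703, 232) ≈ -645.27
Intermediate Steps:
Function('Y')(C) = 2 (Function('Y')(C) = Add(-2, 4) = 2)
Function('x')(h) = Mul(-5, Pow(h, 2))
N = 8 (N = Mul(2, 4) = 8)
Add(Mul(Add(N, 2375), Pow(Add(Function('F')(9), Function('x')(Function('H')(7, -5))), -1)), Mul(-1, 635)) = Add(Mul(Add(8, 2375), Pow(Add(13, Mul(-5, Pow(7, 2))), -1)), Mul(-1, 635)) = Add(Mul(2383, Pow(Add(13, Mul(-5, 49)), -1)), -635) = Add(Mul(2383, Pow(Add(13, -245), -1)), -635) = Add(Mul(2383, Pow(-232, -1)), -635) = Add(Mul(2383, Rational(-1, 232)), -635) = Add(Rational(-2383, 232), -635) = Rational(-149703, 232)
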